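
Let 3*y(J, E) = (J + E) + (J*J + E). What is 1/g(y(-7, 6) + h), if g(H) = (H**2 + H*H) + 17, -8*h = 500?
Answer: 2/7955 ≈ 0.00025141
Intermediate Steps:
h = -125/2 (h = -1/8*500 = -125/2 ≈ -62.500)
y(J, E) = J/3 + J**2/3 + 2*E/3 (y(J, E) = ((J + E) + (J*J + E))/3 = ((E + J) + (J**2 + E))/3 = ((E + J) + (E + J**2))/3 = (J + J**2 + 2*E)/3 = J/3 + J**2/3 + 2*E/3)
g(H) = 17 + 2*H**2 (g(H) = (H**2 + H**2) + 17 = 2*H**2 + 17 = 17 + 2*H**2)
1/g(y(-7, 6) + h) = 1/(17 + 2*(((1/3)*(-7) + (1/3)*(-7)**2 + (2/3)*6) - 125/2)**2) = 1/(17 + 2*((-7/3 + (1/3)*49 + 4) - 125/2)**2) = 1/(17 + 2*((-7/3 + 49/3 + 4) - 125/2)**2) = 1/(17 + 2*(18 - 125/2)**2) = 1/(17 + 2*(-89/2)**2) = 1/(17 + 2*(7921/4)) = 1/(17 + 7921/2) = 1/(7955/2) = 2/7955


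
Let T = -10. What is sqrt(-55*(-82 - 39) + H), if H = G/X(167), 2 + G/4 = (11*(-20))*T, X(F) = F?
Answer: sqrt(187069559)/167 ≈ 81.900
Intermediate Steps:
G = 8792 (G = -8 + 4*((11*(-20))*(-10)) = -8 + 4*(-220*(-10)) = -8 + 4*2200 = -8 + 8800 = 8792)
H = 8792/167 ≈ 52.647
sqrt(-55*(-82 - 39) + H) = sqrt(-55*(-82 - 39) + 8792/167) = sqrt(-55*(-121) + 8792/167) = sqrt(6655 + 8792/167) = sqrt(1120177/167) = sqrt(187069559)/167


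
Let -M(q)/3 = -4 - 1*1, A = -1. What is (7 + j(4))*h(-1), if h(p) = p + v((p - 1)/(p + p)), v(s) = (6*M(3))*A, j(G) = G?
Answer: -1001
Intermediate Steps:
M(q) = 15 (M(q) = -3*(-4 - 1*1) = -3*(-4 - 1) = -3*(-5) = 15)
v(s) = -90 (v(s) = (6*15)*(-1) = 90*(-1) = -90)
h(p) = -90 + p (h(p) = p - 90 = -90 + p)
(7 + j(4))*h(-1) = (7 + 4)*(-90 - 1) = 11*(-91) = -1001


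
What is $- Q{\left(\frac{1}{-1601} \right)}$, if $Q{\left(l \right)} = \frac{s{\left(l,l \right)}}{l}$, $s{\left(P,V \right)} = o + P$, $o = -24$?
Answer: $-38425$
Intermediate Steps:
$s{\left(P,V \right)} = -24 + P$
$Q{\left(l \right)} = \frac{-24 + l}{l}$
$- Q{\left(\frac{1}{-1601} \right)} = - \frac{-24 + \frac{1}{-1601}}{\frac{1}{-1601}} = - \frac{-24 - \frac{1}{1601}}{- \frac{1}{1601}} = - \frac{\left(-1601\right) \left(-38425\right)}{1601} = \left(-1\right) 38425 = -38425$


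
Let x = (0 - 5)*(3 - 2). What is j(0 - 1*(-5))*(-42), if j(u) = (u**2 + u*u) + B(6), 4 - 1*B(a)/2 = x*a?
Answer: -4956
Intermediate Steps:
x = -5 (x = -5*1 = -5)
B(a) = 8 + 10*a (B(a) = 8 - (-10)*a = 8 + 10*a)
j(u) = 68 + 2*u**2 (j(u) = (u**2 + u*u) + (8 + 10*6) = (u**2 + u**2) + (8 + 60) = 2*u**2 + 68 = 68 + 2*u**2)
j(0 - 1*(-5))*(-42) = (68 + 2*(0 - 1*(-5))**2)*(-42) = (68 + 2*(0 + 5)**2)*(-42) = (68 + 2*5**2)*(-42) = (68 + 2*25)*(-42) = (68 + 50)*(-42) = 118*(-42) = -4956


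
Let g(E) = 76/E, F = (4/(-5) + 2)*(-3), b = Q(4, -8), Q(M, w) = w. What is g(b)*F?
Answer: 171/5 ≈ 34.200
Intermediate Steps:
b = -8
F = -18/5 (F = (4*(-⅕) + 2)*(-3) = (-⅘ + 2)*(-3) = (6/5)*(-3) = -18/5 ≈ -3.6000)
g(b)*F = (76/(-8))*(-18/5) = (76*(-⅛))*(-18/5) = -19/2*(-18/5) = 171/5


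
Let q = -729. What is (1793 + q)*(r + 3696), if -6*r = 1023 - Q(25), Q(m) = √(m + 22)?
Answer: 3751132 + 532*√47/3 ≈ 3.7523e+6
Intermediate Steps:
Q(m) = √(22 + m)
r = -341/2 + √47/6 (r = -(1023 - √(22 + 25))/6 = -(1023 - √47)/6 = -341/2 + √47/6 ≈ -169.36)
(1793 + q)*(r + 3696) = (1793 - 729)*((-341/2 + √47/6) + 3696) = 1064*(7051/2 + √47/6) = 3751132 + 532*√47/3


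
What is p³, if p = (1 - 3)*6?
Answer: -1728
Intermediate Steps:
p = -12 (p = -2*6 = -12)
p³ = (-12)³ = -1728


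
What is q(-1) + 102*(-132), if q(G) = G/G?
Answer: -13463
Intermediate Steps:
q(G) = 1
q(-1) + 102*(-132) = 1 + 102*(-132) = 1 - 13464 = -13463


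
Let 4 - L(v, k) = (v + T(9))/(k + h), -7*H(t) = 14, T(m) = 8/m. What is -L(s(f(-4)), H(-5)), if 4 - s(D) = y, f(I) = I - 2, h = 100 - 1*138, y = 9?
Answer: -1403/360 ≈ -3.8972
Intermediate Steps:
H(t) = -2 (H(t) = -⅐*14 = -2)
h = -38 (h = 100 - 138 = -38)
f(I) = -2 + I
s(D) = -5 (s(D) = 4 - 1*9 = 4 - 9 = -5)
L(v, k) = 4 - (8/9 + v)/(-38 + k) (L(v, k) = 4 - (v + 8/9)/(k - 38) = 4 - (v + 8*(⅑))/(-38 + k) = 4 - (v + 8/9)/(-38 + k) = 4 - (8/9 + v)/(-38 + k))
-L(s(f(-4)), H(-5)) = -(-1376/9 - 1*(-5) + 4*(-2))/(-38 - 2) = -(-1376/9 + 5 - 8)/(-40) = -(-1)*(-1403)/(40*9) = -1*1403/360 = -1403/360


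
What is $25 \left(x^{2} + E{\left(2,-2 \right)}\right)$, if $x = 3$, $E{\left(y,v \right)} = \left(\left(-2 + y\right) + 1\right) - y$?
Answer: $200$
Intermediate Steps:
$E{\left(y,v \right)} = -1$ ($E{\left(y,v \right)} = \left(-1 + y\right) - y = -1$)
$25 \left(x^{2} + E{\left(2,-2 \right)}\right) = 25 \left(3^{2} - 1\right) = 25 \left(9 - 1\right) = 25 \cdot 8 = 200$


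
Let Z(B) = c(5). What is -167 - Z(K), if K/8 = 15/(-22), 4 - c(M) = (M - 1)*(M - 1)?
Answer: -155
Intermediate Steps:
c(M) = 4 - (-1 + M)**2 (c(M) = 4 - (M - 1)*(M - 1) = 4 - (-1 + M)*(-1 + M) = 4 - (-1 + M)**2)
K = -60/11 (K = 8*(15/(-22)) = 8*(15*(-1/22)) = 8*(-15/22) = -60/11 ≈ -5.4545)
Z(B) = -12 (Z(B) = 4 - (-1 + 5)**2 = 4 - 1*4**2 = 4 - 1*16 = 4 - 16 = -12)
-167 - Z(K) = -167 - 1*(-12) = -167 + 12 = -155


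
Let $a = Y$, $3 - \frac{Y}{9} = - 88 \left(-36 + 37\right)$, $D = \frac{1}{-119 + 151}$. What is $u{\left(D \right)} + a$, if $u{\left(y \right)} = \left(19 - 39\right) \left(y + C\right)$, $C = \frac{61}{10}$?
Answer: $\frac{5571}{8} \approx 696.38$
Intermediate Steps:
$C = \frac{61}{10}$ ($C = 61 \cdot \frac{1}{10} = \frac{61}{10} \approx 6.1$)
$D = \frac{1}{32} \approx 0.03125$
$u{\left(y \right)} = -122 - 20 y$ ($u{\left(y \right)} = \left(19 - 39\right) \left(y + \frac{61}{10}\right) = - 20 \left(\frac{61}{10} + y\right) = -122 - 20 y$)
$Y = 819$ ($Y = 27 - 9 \left(- 88 \left(-36 + 37\right)\right) = 27 - 9 \left(\left(-88\right) 1\right) = 27 - -792 = 27 + 792 = 819$)
$a = 819$
$u{\left(D \right)} + a = \left(-122 - \frac{5}{8}\right) + 819 = - \frac{981}{8} + 819 = \frac{5571}{8}$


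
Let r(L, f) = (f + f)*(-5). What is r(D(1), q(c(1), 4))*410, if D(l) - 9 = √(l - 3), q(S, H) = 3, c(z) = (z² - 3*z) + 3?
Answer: -12300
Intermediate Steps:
c(z) = 3 + z² - 3*z
D(l) = 9 + √(-3 + l) (D(l) = 9 + √(l - 3) = 9 + √(-3 + l))
r(L, f) = -10*f (r(L, f) = (2*f)*(-5) = -10*f)
r(D(1), q(c(1), 4))*410 = -10*3*410 = -30*410 = -12300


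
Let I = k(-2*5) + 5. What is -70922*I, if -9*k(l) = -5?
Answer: -3546100/9 ≈ -3.9401e+5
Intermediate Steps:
k(l) = 5/9 (k(l) = -⅑*(-5) = 5/9)
I = 50/9 (I = 5/9 + 5 = 50/9 ≈ 5.5556)
-70922*I = -70922*50/9 = -3546100/9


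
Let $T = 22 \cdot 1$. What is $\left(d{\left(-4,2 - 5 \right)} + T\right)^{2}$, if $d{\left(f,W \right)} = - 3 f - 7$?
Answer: $729$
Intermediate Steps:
$d{\left(f,W \right)} = -7 - 3 f$
$T = 22$
$\left(d{\left(-4,2 - 5 \right)} + T\right)^{2} = \left(\left(-7 - -12\right) + 22\right)^{2} = \left(\left(-7 + 12\right) + 22\right)^{2} = \left(5 + 22\right)^{2} = 27^{2} = 729$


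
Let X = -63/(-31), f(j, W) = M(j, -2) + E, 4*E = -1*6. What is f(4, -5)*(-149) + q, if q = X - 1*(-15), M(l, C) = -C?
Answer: -3563/62 ≈ -57.468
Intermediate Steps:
E = -3/2 (E = (-1*6)/4 = (1/4)*(-6) = -3/2 ≈ -1.5000)
f(j, W) = 1/2 (f(j, W) = -1*(-2) - 3/2 = 2 - 3/2 = 1/2)
X = 63/31 (X = -63*(-1/31) = 63/31 ≈ 2.0323)
q = 528/31 (q = 63/31 - 1*(-15) = 63/31 + 15 = 528/31 ≈ 17.032)
f(4, -5)*(-149) + q = (1/2)*(-149) + 528/31 = -149/2 + 528/31 = -3563/62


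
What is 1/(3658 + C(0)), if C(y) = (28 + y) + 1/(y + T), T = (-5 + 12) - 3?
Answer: 4/14745 ≈ 0.00027128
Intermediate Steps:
T = 4 (T = 7 - 3 = 4)
C(y) = 28 + y + 1/(4 + y) (C(y) = (28 + y) + 1/(y + 4) = (28 + y) + 1/(4 + y) = 28 + y + 1/(4 + y))
1/(3658 + C(0)) = 1/(3658 + (113 + 0² + 32*0)/(4 + 0)) = 1/(3658 + (113 + 0 + 0)/4) = 1/(3658 + (¼)*113) = 1/(3658 + 113/4) = 1/(14745/4) = 4/14745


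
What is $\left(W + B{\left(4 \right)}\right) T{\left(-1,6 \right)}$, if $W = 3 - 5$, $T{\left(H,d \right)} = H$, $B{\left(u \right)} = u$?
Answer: $-2$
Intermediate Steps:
$W = -2$ ($W = 3 - 5 = -2$)
$\left(W + B{\left(4 \right)}\right) T{\left(-1,6 \right)} = \left(-2 + 4\right) \left(-1\right) = 2 \left(-1\right) = -2$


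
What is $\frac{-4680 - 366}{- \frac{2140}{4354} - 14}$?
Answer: $\frac{1830857}{5258} \approx 348.2$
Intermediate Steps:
$\frac{-4680 - 366}{- \frac{2140}{4354} - 14} = - \frac{5046}{\left(-2140\right) \frac{1}{4354} - 14} = - \frac{5046}{- \frac{1070}{2177} - 14} = - \frac{5046}{- \frac{31548}{2177}} = \left(-5046\right) \left(- \frac{2177}{31548}\right) = \frac{1830857}{5258}$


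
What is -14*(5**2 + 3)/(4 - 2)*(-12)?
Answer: 2352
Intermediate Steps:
-14*(5**2 + 3)/(4 - 2)*(-12) = -14*(25 + 3)/2*(-12) = -392/2*(-12) = -14*14*(-12) = -196*(-12) = 2352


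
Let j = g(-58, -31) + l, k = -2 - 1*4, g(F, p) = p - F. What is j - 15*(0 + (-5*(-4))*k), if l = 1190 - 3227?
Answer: -210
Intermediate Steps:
l = -2037
k = -6 (k = -2 - 4 = -6)
j = -2010 (j = (-31 - 1*(-58)) - 2037 = (-31 + 58) - 2037 = 27 - 2037 = -2010)
j - 15*(0 + (-5*(-4))*k) = -2010 - 15*(0 - 5*(-4)*(-6)) = -2010 - 15*(0 + 20*(-6)) = -2010 - 15*(0 - 120) = -2010 - 15*(-120) = -2010 - 1*(-1800) = -2010 + 1800 = -210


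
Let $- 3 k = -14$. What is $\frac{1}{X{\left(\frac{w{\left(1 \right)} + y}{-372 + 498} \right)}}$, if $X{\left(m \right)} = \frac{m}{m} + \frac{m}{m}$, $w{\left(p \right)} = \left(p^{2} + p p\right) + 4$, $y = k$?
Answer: $\frac{1}{2} \approx 0.5$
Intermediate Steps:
$k = \frac{14}{3}$ ($k = \left(- \frac{1}{3}\right) \left(-14\right) = \frac{14}{3} \approx 4.6667$)
$y = \frac{14}{3} \approx 4.6667$
$w{\left(p \right)} = 4 + 2 p^{2}$ ($w{\left(p \right)} = \left(p^{2} + p^{2}\right) + 4 = 2 p^{2} + 4 = 4 + 2 p^{2}$)
$X{\left(m \right)} = 2$ ($X{\left(m \right)} = 1 + 1 = 2$)
$\frac{1}{X{\left(\frac{w{\left(1 \right)} + y}{-372 + 498} \right)}} = \frac{1}{2}$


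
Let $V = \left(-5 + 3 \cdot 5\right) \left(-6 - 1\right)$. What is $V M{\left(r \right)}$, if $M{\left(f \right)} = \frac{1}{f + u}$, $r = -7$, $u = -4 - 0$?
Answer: $\frac{70}{11} \approx 6.3636$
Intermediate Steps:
$u = -4$ ($u = -4 + 0 = -4$)
$M{\left(f \right)} = \frac{1}{-4 + f}$ ($M{\left(f \right)} = \frac{1}{f - 4} = \frac{1}{-4 + f}$)
$V = -70$ ($V = \left(-5 + 15\right) \left(-7\right) = 10 \left(-7\right) = -70$)
$V M{\left(r \right)} = - \frac{70}{-4 - 7} = - \frac{70}{-11} = \left(-70\right) \left(- \frac{1}{11}\right) = \frac{70}{11}$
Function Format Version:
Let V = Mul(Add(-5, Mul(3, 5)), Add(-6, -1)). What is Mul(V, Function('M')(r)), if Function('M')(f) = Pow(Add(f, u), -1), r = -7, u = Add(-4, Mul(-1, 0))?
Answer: Rational(70, 11) ≈ 6.3636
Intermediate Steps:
u = -4 (u = Add(-4, 0) = -4)
Function('M')(f) = Pow(Add(-4, f), -1) (Function('M')(f) = Pow(Add(f, -4), -1) = Pow(Add(-4, f), -1))
V = -70 (V = Mul(Add(-5, 15), -7) = Mul(10, -7) = -70)
Mul(V, Function('M')(r)) = Mul(-70, Pow(Add(-4, -7), -1)) = Mul(-70, Pow(-11, -1)) = Mul(-70, Rational(-1, 11)) = Rational(70, 11)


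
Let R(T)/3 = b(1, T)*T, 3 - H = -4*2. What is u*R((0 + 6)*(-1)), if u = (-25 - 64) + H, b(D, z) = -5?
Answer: -7020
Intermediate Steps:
H = 11 (H = 3 - (-4)*2 = 3 - 1*(-8) = 3 + 8 = 11)
R(T) = -15*T (R(T) = 3*(-5*T) = -15*T)
u = -78 (u = (-25 - 64) + 11 = -89 + 11 = -78)
u*R((0 + 6)*(-1)) = -(-1170)*(0 + 6)*(-1) = -(-1170)*6*(-1) = -(-1170)*(-6) = -78*90 = -7020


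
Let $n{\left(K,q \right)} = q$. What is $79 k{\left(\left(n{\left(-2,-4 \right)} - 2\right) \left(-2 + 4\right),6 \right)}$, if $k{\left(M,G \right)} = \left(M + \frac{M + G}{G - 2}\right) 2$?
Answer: $-2133$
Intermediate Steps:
$k{\left(M,G \right)} = 2 M + \frac{2 \left(G + M\right)}{-2 + G}$ ($k{\left(M,G \right)} = \left(M + \frac{G + M}{-2 + G}\right) 2 = 2 M + \frac{2 \left(G + M\right)}{-2 + G}$)
$79 k{\left(\left(n{\left(-2,-4 \right)} - 2\right) \left(-2 + 4\right),6 \right)} = 79 \frac{2 \left(6 - \left(-4 - 2\right) \left(-2 + 4\right) + 6 \left(-4 - 2\right) \left(-2 + 4\right)\right)}{-2 + 6} = 79 \frac{2 \left(6 - \left(-6\right) 2 + 6 \left(\left(-6\right) 2\right)\right)}{4} = 79 \cdot 2 \cdot \frac{1}{4} \left(6 - -12 + 6 \left(-12\right)\right) = 79 \cdot 2 \cdot \frac{1}{4} \left(6 + 12 - 72\right) = 79 \cdot 2 \cdot \frac{1}{4} \left(-54\right) = 79 \left(-27\right) = -2133$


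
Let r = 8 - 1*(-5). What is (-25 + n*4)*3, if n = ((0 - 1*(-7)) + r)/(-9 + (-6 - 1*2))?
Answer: -1515/17 ≈ -89.118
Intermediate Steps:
r = 13 (r = 8 + 5 = 13)
n = -20/17 (n = ((0 - 1*(-7)) + 13)/(-9 + (-6 - 1*2)) = ((0 + 7) + 13)/(-9 + (-6 - 2)) = (7 + 13)/(-9 - 8) = 20/(-17) = 20*(-1/17) = -20/17 ≈ -1.1765)
(-25 + n*4)*3 = (-25 - 20/17*4)*3 = (-25 - 80/17)*3 = -505/17*3 = -1515/17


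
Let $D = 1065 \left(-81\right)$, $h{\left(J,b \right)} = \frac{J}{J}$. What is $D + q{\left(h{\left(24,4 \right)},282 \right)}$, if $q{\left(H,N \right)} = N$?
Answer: $-85983$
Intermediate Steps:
$h{\left(J,b \right)} = 1$
$D = -86265$
$D + q{\left(h{\left(24,4 \right)},282 \right)} = -86265 + 282 = -85983$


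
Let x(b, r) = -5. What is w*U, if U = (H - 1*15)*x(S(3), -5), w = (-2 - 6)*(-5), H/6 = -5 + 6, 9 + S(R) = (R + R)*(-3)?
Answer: 1800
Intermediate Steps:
S(R) = -9 - 6*R (S(R) = -9 + (R + R)*(-3) = -9 + (2*R)*(-3) = -9 - 6*R)
H = 6 (H = 6*(-5 + 6) = 6*1 = 6)
w = 40 (w = -8*(-5) = 40)
U = 45 (U = (6 - 1*15)*(-5) = (6 - 15)*(-5) = -9*(-5) = 45)
w*U = 40*45 = 1800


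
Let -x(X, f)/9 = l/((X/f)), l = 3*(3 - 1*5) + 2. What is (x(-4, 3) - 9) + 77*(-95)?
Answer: -7351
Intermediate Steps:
l = -4 (l = 3*(3 - 5) + 2 = 3*(-2) + 2 = -6 + 2 = -4)
x(X, f) = 36*f/X (x(X, f) = -(-36)/(X/f) = -(-36)*f/X = 36*f/X)
(x(-4, 3) - 9) + 77*(-95) = (36*3/(-4) - 9) + 77*(-95) = (36*3*(-¼) - 9) - 7315 = (-27 - 9) - 7315 = -36 - 7315 = -7351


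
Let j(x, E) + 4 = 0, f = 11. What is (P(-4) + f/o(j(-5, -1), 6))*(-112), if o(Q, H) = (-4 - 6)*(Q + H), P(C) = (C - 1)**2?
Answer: -13692/5 ≈ -2738.4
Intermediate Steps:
j(x, E) = -4 (j(x, E) = -4 + 0 = -4)
P(C) = (-1 + C)**2
o(Q, H) = -10*H - 10*Q (o(Q, H) = -10*(H + Q) = -10*H - 10*Q)
(P(-4) + f/o(j(-5, -1), 6))*(-112) = ((-1 - 4)**2 + 11/(-10*6 - 10*(-4)))*(-112) = ((-5)**2 + 11/(-60 + 40))*(-112) = (25 + 11/(-20))*(-112) = (25 + 11*(-1/20))*(-112) = (25 - 11/20)*(-112) = (489/20)*(-112) = -13692/5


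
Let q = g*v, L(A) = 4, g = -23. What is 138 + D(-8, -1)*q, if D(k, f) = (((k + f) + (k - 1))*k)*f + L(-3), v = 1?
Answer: 3358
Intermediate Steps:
q = -23 (q = -23*1 = -23)
D(k, f) = 4 + f*k*(-1 + f + 2*k) (D(k, f) = (((k + f) + (k - 1))*k)*f + 4 = (((f + k) + (-1 + k))*k)*f + 4 = ((-1 + f + 2*k)*k)*f + 4 = (k*(-1 + f + 2*k))*f + 4 = f*k*(-1 + f + 2*k) + 4 = 4 + f*k*(-1 + f + 2*k))
138 + D(-8, -1)*q = 138 + (4 - 8*(-1)² - 1*(-1)*(-8) + 2*(-1)*(-8)²)*(-23) = 138 + (4 - 8*1 - 8 + 2*(-1)*64)*(-23) = 138 + (4 - 8 - 8 - 128)*(-23) = 138 - 140*(-23) = 138 + 3220 = 3358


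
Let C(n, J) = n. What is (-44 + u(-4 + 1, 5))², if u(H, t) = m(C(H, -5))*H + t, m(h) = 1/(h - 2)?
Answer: 36864/25 ≈ 1474.6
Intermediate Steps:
m(h) = 1/(-2 + h)
u(H, t) = t + H/(-2 + H) (u(H, t) = H/(-2 + H) + t = t + H/(-2 + H))
(-44 + u(-4 + 1, 5))² = (-44 + ((-4 + 1) + 5*(-2 + (-4 + 1)))/(-2 + (-4 + 1)))² = (-44 + (-3 + 5*(-2 - 3))/(-2 - 3))² = (-44 + (-3 + 5*(-5))/(-5))² = (-44 - (-3 - 25)/5)² = (-44 - ⅕*(-28))² = (-44 + 28/5)² = (-192/5)² = 36864/25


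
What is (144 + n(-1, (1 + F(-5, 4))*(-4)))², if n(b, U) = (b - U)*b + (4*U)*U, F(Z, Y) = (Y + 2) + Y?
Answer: 61544025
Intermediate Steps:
F(Z, Y) = 2 + 2*Y (F(Z, Y) = (2 + Y) + Y = 2 + 2*Y)
n(b, U) = 4*U² + b*(b - U) (n(b, U) = b*(b - U) + 4*U² = 4*U² + b*(b - U))
(144 + n(-1, (1 + F(-5, 4))*(-4)))² = (144 + ((-1)² + 4*((1 + (2 + 2*4))*(-4))² - 1*(1 + (2 + 2*4))*(-4)*(-1)))² = (144 + (1 + 4*((1 + (2 + 8))*(-4))² - 1*(1 + (2 + 8))*(-4)*(-1)))² = (144 + (1 + 4*((1 + 10)*(-4))² - 1*(1 + 10)*(-4)*(-1)))² = (144 + (1 + 4*(11*(-4))² - 1*11*(-4)*(-1)))² = (144 + (1 + 4*(-44)² - 1*(-44)*(-1)))² = (144 + (1 + 4*1936 - 44))² = (144 + (1 + 7744 - 44))² = (144 + 7701)² = 7845² = 61544025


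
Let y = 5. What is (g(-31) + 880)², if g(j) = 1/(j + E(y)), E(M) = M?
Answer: 523448641/676 ≈ 7.7433e+5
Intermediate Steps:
g(j) = 1/(5 + j) (g(j) = 1/(j + 5) = 1/(5 + j))
(g(-31) + 880)² = (1/(5 - 31) + 880)² = (1/(-26) + 880)² = (-1/26 + 880)² = (22879/26)² = 523448641/676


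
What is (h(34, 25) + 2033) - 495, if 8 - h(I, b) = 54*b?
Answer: 196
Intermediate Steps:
h(I, b) = 8 - 54*b
(h(34, 25) + 2033) - 495 = ((8 - 54*25) + 2033) - 495 = ((8 - 1350) + 2033) - 495 = (-1342 + 2033) - 495 = 691 - 495 = 196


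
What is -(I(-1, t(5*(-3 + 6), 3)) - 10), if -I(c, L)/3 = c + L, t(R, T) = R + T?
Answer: 61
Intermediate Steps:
I(c, L) = -3*L - 3*c (I(c, L) = -3*(c + L) = -3*(L + c) = -3*L - 3*c)
-(I(-1, t(5*(-3 + 6), 3)) - 10) = -((-3*(5*(-3 + 6) + 3) - 3*(-1)) - 10) = -((-3*(5*3 + 3) + 3) - 10) = -((-3*(15 + 3) + 3) - 10) = -((-3*18 + 3) - 10) = -((-54 + 3) - 10) = -(-51 - 10) = -1*(-61) = 61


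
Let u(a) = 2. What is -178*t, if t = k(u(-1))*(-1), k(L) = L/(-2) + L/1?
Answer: 178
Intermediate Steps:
k(L) = L/2 (k(L) = L*(-½) + L*1 = -L/2 + L = L/2)
t = -1 (t = ((½)*2)*(-1) = 1*(-1) = -1)
-178*t = -178*(-1) = 178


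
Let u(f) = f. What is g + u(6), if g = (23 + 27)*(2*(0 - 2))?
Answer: -194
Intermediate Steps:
g = -200 (g = 50*(2*(-2)) = 50*(-4) = -200)
g + u(6) = -200 + 6 = -194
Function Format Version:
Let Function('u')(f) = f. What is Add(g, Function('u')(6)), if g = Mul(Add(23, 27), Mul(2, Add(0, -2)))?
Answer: -194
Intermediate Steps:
g = -200 (g = Mul(50, Mul(2, -2)) = Mul(50, -4) = -200)
Add(g, Function('u')(6)) = Add(-200, 6) = -194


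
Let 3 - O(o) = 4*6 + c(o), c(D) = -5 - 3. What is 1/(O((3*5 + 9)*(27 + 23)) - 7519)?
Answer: -1/7532 ≈ -0.00013277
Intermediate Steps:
c(D) = -8
O(o) = -13 (O(o) = 3 - (4*6 - 8) = 3 - (24 - 8) = 3 - 1*16 = 3 - 16 = -13)
1/(O((3*5 + 9)*(27 + 23)) - 7519) = 1/(-13 - 7519) = 1/(-7532) = -1/7532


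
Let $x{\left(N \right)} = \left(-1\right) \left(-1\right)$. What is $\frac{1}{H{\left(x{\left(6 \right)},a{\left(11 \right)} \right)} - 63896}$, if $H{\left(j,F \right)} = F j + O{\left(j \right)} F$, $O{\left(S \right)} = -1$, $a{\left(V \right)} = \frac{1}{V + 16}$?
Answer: $- \frac{1}{63896} \approx -1.565 \cdot 10^{-5}$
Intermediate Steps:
$a{\left(V \right)} = \frac{1}{16 + V}$
$x{\left(N \right)} = 1$
$H{\left(j,F \right)} = - F + F j$ ($H{\left(j,F \right)} = F j - F = - F + F j$)
$\frac{1}{H{\left(x{\left(6 \right)},a{\left(11 \right)} \right)} - 63896} = \frac{1}{\frac{-1 + 1}{16 + 11} - 63896} = \frac{1}{\frac{1}{27} \cdot 0 - 63896} = \frac{1}{0 - 63896} = \frac{1}{-63896} = - \frac{1}{63896}$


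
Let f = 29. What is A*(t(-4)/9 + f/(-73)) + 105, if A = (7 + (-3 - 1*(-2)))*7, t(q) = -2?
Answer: 17297/219 ≈ 78.982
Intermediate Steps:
A = 42 (A = (7 + (-3 + 2))*7 = (7 - 1)*7 = 6*7 = 42)
A*(t(-4)/9 + f/(-73)) + 105 = 42*(-2/9 + 29/(-73)) + 105 = 42*(-2*⅑ + 29*(-1/73)) + 105 = 42*(-2/9 - 29/73) + 105 = 42*(-407/657) + 105 = -5698/219 + 105 = 17297/219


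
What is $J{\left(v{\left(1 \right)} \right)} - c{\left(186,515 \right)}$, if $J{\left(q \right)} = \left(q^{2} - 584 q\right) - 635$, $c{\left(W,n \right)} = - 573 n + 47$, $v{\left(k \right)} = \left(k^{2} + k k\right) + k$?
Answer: $292670$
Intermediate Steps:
$v{\left(k \right)} = k + 2 k^{2}$ ($v{\left(k \right)} = \left(k^{2} + k^{2}\right) + k = 2 k^{2} + k = k + 2 k^{2}$)
$c{\left(W,n \right)} = 47 - 573 n$
$J{\left(q \right)} = -635 + q^{2} - 584 q$
$J{\left(v{\left(1 \right)} \right)} - c{\left(186,515 \right)} = \left(-635 + \left(1 \left(1 + 2 \cdot 1\right)\right)^{2} - 584 \cdot 1 \left(1 + 2 \cdot 1\right)\right) - \left(47 - 295095\right) = \left(-635 + \left(1 \left(1 + 2\right)\right)^{2} - 584 \cdot 1 \left(1 + 2\right)\right) - \left(47 - 295095\right) = \left(-635 + \left(1 \cdot 3\right)^{2} - 584 \cdot 1 \cdot 3\right) - -295048 = \left(-635 + 3^{2} - 1752\right) + 295048 = \left(-635 + 9 - 1752\right) + 295048 = -2378 + 295048 = 292670$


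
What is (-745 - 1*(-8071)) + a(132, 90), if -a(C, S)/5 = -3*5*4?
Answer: 7626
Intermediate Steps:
a(C, S) = 300 (a(C, S) = -5*(-3*5)*4 = -(-75)*4 = -5*(-60) = 300)
(-745 - 1*(-8071)) + a(132, 90) = (-745 - 1*(-8071)) + 300 = (-745 + 8071) + 300 = 7326 + 300 = 7626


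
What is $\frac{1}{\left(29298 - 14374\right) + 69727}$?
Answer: $\frac{1}{84651} \approx 1.1813 \cdot 10^{-5}$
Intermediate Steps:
$\frac{1}{\left(29298 - 14374\right) + 69727} = \frac{1}{14924 + 69727} = \frac{1}{84651}$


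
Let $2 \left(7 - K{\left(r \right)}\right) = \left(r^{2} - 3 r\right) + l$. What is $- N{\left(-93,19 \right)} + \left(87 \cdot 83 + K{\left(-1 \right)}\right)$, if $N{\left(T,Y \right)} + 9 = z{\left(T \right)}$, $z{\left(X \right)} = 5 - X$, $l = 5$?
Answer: $\frac{14269}{2} \approx 7134.5$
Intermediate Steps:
$N{\left(T,Y \right)} = -4 - T$ ($N{\left(T,Y \right)} = -9 - \left(-5 + T\right) = -4 - T$)
$K{\left(r \right)} = \frac{9}{2} - \frac{r^{2}}{2} + \frac{3 r}{2}$ ($K{\left(r \right)} = 7 - \frac{\left(r^{2} - 3 r\right) + 5}{2} = 7 - \frac{5 + r^{2} - 3 r}{2} = 7 - \left(\frac{5}{2} + \frac{r^{2}}{2} - \frac{3 r}{2}\right) = \frac{9}{2} - \frac{r^{2}}{2} + \frac{3 r}{2}$)
$- N{\left(-93,19 \right)} + \left(87 \cdot 83 + K{\left(-1 \right)}\right) = - (-4 - -93) + \left(87 \cdot 83 + \left(\frac{9}{2} - \frac{\left(-1\right)^{2}}{2} + \frac{3}{2} \left(-1\right)\right)\right) = - (-4 + 93) + \left(7221 - - \frac{5}{2}\right) = \left(-1\right) 89 + \left(7221 - - \frac{5}{2}\right) = -89 + \left(7221 + \frac{5}{2}\right) = -89 + \frac{14447}{2} = \frac{14269}{2}$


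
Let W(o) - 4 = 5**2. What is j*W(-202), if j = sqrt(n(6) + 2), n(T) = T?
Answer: 58*sqrt(2) ≈ 82.024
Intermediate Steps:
W(o) = 29 (W(o) = 4 + 5**2 = 4 + 25 = 29)
j = 2*sqrt(2) (j = sqrt(6 + 2) = sqrt(8) = 2*sqrt(2) ≈ 2.8284)
j*W(-202) = (2*sqrt(2))*29 = 58*sqrt(2)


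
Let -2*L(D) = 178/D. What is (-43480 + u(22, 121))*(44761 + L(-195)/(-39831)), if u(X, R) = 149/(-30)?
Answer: -226770210016179322/116505675 ≈ -1.9464e+9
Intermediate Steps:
L(D) = -89/D
u(X, R) = -149/30 (u(X, R) = 149*(-1/30) = -149/30)
(-43480 + u(22, 121))*(44761 + L(-195)/(-39831)) = (-43480 - 149/30)*(44761 - 89/(-195)/(-39831)) = -1304549*(44761 - 89*(-1/195)*(-1/39831))/30 = -1304549*(44761 + (89/195)*(-1/39831))/30 = -1304549*(44761 - 89/7767045)/30 = -1304549/30*347660701156/7767045 = -226770210016179322/116505675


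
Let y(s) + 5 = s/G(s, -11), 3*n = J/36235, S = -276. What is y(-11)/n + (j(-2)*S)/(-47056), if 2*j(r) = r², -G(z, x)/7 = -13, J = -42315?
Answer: 19881827023/1509974102 ≈ 13.167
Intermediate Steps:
G(z, x) = 91 (G(z, x) = -7*(-13) = 91)
j(r) = r²/2
n = -2821/7247 (n = (-42315/36235)/3 = (-42315*1/36235)/3 = (⅓)*(-8463/7247) = -2821/7247 ≈ -0.38926)
y(s) = -5 + s/91
y(-11)/n + (j(-2)*S)/(-47056) = (-5 + (1/91)*(-11))/(-2821/7247) + (((½)*(-2)²)*(-276))/(-47056) = (-5 - 11/91)*(-7247/2821) + (((½)*4)*(-276))*(-1/47056) = -466/91*(-7247/2821) + (2*(-276))*(-1/47056) = 3377102/256711 - 552*(-1/47056) = 3377102/256711 + 69/5882 = 19881827023/1509974102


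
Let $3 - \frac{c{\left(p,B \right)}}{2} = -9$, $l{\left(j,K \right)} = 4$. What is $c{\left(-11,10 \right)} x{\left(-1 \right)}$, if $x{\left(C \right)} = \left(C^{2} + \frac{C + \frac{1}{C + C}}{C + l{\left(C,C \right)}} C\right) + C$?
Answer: $12$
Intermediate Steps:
$c{\left(p,B \right)} = 24$ ($c{\left(p,B \right)} = 6 - -18 = 6 + 18 = 24$)
$x{\left(C \right)} = C + C^{2} + \frac{C \left(C + \frac{1}{2 C}\right)}{4 + C}$ ($x{\left(C \right)} = \left(C^{2} + \frac{C + \frac{1}{C + C}}{C + 4} C\right) + C = \left(C^{2} + \frac{C + \frac{1}{2 C}}{4 + C} C\right) + C = \left(C^{2} + \frac{C \left(C + \frac{1}{2 C}\right)}{4 + C}\right) + C = C + C^{2} + \frac{C \left(C + \frac{1}{2 C}\right)}{4 + C}$)
$c{\left(-11,10 \right)} x{\left(-1 \right)} = 24 \frac{\frac{1}{2} + \left(-1\right)^{3} + 4 \left(-1\right) + 6 \left(-1\right)^{2}}{4 - 1} = 24 \frac{\frac{1}{2} - 1 - 4 + 6 \cdot 1}{3} = 24 \frac{\frac{1}{2} - 1 - 4 + 6}{3} = 24 \cdot \frac{1}{3} \cdot \frac{3}{2} = 24 \cdot \frac{1}{2} = 12$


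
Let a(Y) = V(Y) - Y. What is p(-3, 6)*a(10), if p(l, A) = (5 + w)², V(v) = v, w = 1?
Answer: 0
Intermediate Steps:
p(l, A) = 36 (p(l, A) = (5 + 1)² = 6² = 36)
a(Y) = 0 (a(Y) = Y - Y = 0)
p(-3, 6)*a(10) = 36*0 = 0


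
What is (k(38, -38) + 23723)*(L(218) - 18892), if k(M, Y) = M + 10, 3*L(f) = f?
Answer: -1342063118/3 ≈ -4.4735e+8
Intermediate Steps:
L(f) = f/3
k(M, Y) = 10 + M
(k(38, -38) + 23723)*(L(218) - 18892) = ((10 + 38) + 23723)*((⅓)*218 - 18892) = (48 + 23723)*(218/3 - 18892) = 23771*(-56458/3) = -1342063118/3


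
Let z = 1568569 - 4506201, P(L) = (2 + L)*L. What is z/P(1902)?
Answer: -91801/113169 ≈ -0.81118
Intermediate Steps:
P(L) = L*(2 + L)
z = -2937632
z/P(1902) = -2937632*1/(1902*(2 + 1902)) = -2937632/(1902*1904) = -2937632/3621408 = -2937632*1/3621408 = -91801/113169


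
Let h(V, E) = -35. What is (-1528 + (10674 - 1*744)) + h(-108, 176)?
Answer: 8367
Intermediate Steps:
(-1528 + (10674 - 1*744)) + h(-108, 176) = (-1528 + (10674 - 1*744)) - 35 = (-1528 + (10674 - 744)) - 35 = (-1528 + 9930) - 35 = 8402 - 35 = 8367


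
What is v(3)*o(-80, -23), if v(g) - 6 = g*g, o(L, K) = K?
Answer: -345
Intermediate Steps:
v(g) = 6 + g**2 (v(g) = 6 + g*g = 6 + g**2)
v(3)*o(-80, -23) = (6 + 3**2)*(-23) = (6 + 9)*(-23) = 15*(-23) = -345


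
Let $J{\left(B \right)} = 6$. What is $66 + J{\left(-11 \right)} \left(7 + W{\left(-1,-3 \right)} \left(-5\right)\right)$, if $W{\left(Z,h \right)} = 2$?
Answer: $48$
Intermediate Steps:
$66 + J{\left(-11 \right)} \left(7 + W{\left(-1,-3 \right)} \left(-5\right)\right) = 66 + 6 \left(7 + 2 \left(-5\right)\right) = 66 + 6 \left(7 - 10\right) = 66 + 6 \left(-3\right) = 66 - 18 = 48$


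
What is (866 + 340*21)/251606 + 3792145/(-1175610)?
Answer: -94471450121/29579052966 ≈ -3.1939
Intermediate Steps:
(866 + 340*21)/251606 + 3792145/(-1175610) = (866 + 7140)*(1/251606) + 3792145*(-1/1175610) = 8006*(1/251606) - 758429/235122 = 4003/125803 - 758429/235122 = -94471450121/29579052966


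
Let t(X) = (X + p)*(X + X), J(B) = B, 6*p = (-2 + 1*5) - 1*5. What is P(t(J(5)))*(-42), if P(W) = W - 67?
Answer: 854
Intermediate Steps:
p = -⅓ (p = ((-2 + 1*5) - 1*5)/6 = ((-2 + 5) - 5)/6 = (3 - 5)/6 = (⅙)*(-2) = -⅓ ≈ -0.33333)
t(X) = 2*X*(-⅓ + X) (t(X) = (X - ⅓)*(X + X) = (-⅓ + X)*(2*X) = 2*X*(-⅓ + X))
P(W) = -67 + W
P(t(J(5)))*(-42) = (-67 + (⅔)*5*(-1 + 3*5))*(-42) = (-67 + (⅔)*5*(-1 + 15))*(-42) = (-67 + (⅔)*5*14)*(-42) = (-67 + 140/3)*(-42) = -61/3*(-42) = 854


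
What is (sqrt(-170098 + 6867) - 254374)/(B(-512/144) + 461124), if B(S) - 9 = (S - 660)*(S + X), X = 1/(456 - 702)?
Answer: -844776054/1539266915 + 3321*I*sqrt(163231)/1539266915 ≈ -0.54882 + 0.00087168*I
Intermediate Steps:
X = -1/246 (X = 1/(-246) = -1/246 ≈ -0.0040650)
B(S) = 9 + (-660 + S)*(-1/246 + S) (B(S) = 9 + (S - 660)*(S - 1/246) = 9 + (-660 + S)*(-1/246 + S))
(sqrt(-170098 + 6867) - 254374)/(B(-512/144) + 461124) = (sqrt(-170098 + 6867) - 254374)/((479/41 + (-512/144)**2 - (-41564416)/(123*144)) + 461124) = (sqrt(-163231) - 254374)/((479/41 + (-512*1/144)**2 - (-41564416)/(123*144)) + 461124) = (I*sqrt(163231) - 254374)/((479/41 + (-32/9)**2 - 162361/246*(-32/9)) + 461124) = (-254374 + I*sqrt(163231))/((479/41 + 1024/81 + 2597776/1107) + 461124) = (-254374 + I*sqrt(163231))/(7874111/3321 + 461124) = (-254374 + I*sqrt(163231))/(1539266915/3321) = (-254374 + I*sqrt(163231))*(3321/1539266915) = -844776054/1539266915 + 3321*I*sqrt(163231)/1539266915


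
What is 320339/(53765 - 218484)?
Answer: -320339/164719 ≈ -1.9448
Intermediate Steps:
320339/(53765 - 218484) = 320339/(-164719) = 320339*(-1/164719) = -320339/164719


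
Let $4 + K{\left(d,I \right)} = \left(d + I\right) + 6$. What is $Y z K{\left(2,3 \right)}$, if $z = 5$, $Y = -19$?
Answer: $-665$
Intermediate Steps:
$K{\left(d,I \right)} = 2 + I + d$ ($K{\left(d,I \right)} = -4 + \left(\left(d + I\right) + 6\right) = -4 + \left(\left(I + d\right) + 6\right) = -4 + \left(6 + I + d\right) = 2 + I + d$)
$Y z K{\left(2,3 \right)} = \left(-19\right) 5 \left(2 + 3 + 2\right) = \left(-95\right) 7 = -665$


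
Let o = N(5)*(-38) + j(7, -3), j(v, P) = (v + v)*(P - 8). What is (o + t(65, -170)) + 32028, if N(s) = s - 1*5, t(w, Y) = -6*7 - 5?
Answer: 31827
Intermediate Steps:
t(w, Y) = -47 (t(w, Y) = -42 - 5 = -47)
j(v, P) = 2*v*(-8 + P) (j(v, P) = (2*v)*(-8 + P) = 2*v*(-8 + P))
N(s) = -5 + s (N(s) = s - 5 = -5 + s)
o = -154 (o = (-5 + 5)*(-38) + 2*7*(-8 - 3) = 0*(-38) + 2*7*(-11) = 0 - 154 = -154)
(o + t(65, -170)) + 32028 = (-154 - 47) + 32028 = -201 + 32028 = 31827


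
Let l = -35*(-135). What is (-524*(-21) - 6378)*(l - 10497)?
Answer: -26701272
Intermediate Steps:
l = 4725
(-524*(-21) - 6378)*(l - 10497) = (-524*(-21) - 6378)*(4725 - 10497) = (11004 - 6378)*(-5772) = 4626*(-5772) = -26701272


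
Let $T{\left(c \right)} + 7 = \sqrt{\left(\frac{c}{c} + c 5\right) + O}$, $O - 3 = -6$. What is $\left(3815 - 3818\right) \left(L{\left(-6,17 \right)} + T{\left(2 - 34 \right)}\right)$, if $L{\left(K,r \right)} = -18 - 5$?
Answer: $90 - 27 i \sqrt{2} \approx 90.0 - 38.184 i$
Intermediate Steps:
$O = -3$ ($O = 3 - 6 = -3$)
$L{\left(K,r \right)} = -23$ ($L{\left(K,r \right)} = -18 - 5 = -23$)
$T{\left(c \right)} = -7 + \sqrt{-2 + 5 c}$ ($T{\left(c \right)} = -7 + \sqrt{\left(\frac{c}{c} + c 5\right) - 3} = -7 + \sqrt{\left(1 + 5 c\right) - 3} = -7 + \sqrt{-2 + 5 c}$)
$\left(3815 - 3818\right) \left(L{\left(-6,17 \right)} + T{\left(2 - 34 \right)}\right) = \left(3815 - 3818\right) \left(-23 - \left(7 - \sqrt{-2 + 5 \left(2 - 34\right)}\right)\right) = - 3 \left(-23 - \left(7 - \sqrt{-2 + 5 \left(-32\right)}\right)\right) = - 3 \left(-23 - \left(7 - \sqrt{-2 - 160}\right)\right) = - 3 \left(-23 - \left(7 - \sqrt{-162}\right)\right) = - 3 \left(-23 - \left(7 - 9 i \sqrt{2}\right)\right) = - 3 \left(-30 + 9 i \sqrt{2}\right) = 90 - 27 i \sqrt{2}$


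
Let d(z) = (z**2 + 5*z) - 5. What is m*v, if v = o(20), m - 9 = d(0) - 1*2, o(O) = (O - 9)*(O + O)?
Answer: 880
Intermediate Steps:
d(z) = -5 + z**2 + 5*z
o(O) = 2*O*(-9 + O) (o(O) = (-9 + O)*(2*O) = 2*O*(-9 + O))
m = 2 (m = 9 + ((-5 + 0**2 + 5*0) - 1*2) = 9 + ((-5 + 0 + 0) - 2) = 9 + (-5 - 2) = 9 - 7 = 2)
v = 440 (v = 2*20*(-9 + 20) = 2*20*11 = 440)
m*v = 2*440 = 880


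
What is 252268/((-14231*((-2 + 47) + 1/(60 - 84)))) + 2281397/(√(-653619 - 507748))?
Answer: -6054432/15355249 - 2281397*I*√1161367/1161367 ≈ -0.39429 - 2117.0*I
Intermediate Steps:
252268/((-14231*((-2 + 47) + 1/(60 - 84)))) + 2281397/(√(-653619 - 507748)) = 252268/((-14231*(45 + 1/(-24)))) + 2281397/(√(-1161367)) = 252268/((-14231*(45 - 1/24))) + 2281397/((I*√1161367)) = 252268/((-14231*1079/24)) + 2281397*(-I*√1161367/1161367) = 252268/(-15355249/24) - 2281397*I*√1161367/1161367 = 252268*(-24/15355249) - 2281397*I*√1161367/1161367 = -6054432/15355249 - 2281397*I*√1161367/1161367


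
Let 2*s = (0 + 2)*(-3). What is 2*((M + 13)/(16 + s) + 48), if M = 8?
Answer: 1290/13 ≈ 99.231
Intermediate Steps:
s = -3 (s = ((0 + 2)*(-3))/2 = (2*(-3))/2 = (½)*(-6) = -3)
2*((M + 13)/(16 + s) + 48) = 2*((8 + 13)/(16 - 3) + 48) = 2*(21/13 + 48) = 2*(645/13) = 1290/13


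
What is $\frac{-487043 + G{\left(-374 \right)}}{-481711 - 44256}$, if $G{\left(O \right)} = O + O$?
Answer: $\frac{487791}{525967} \approx 0.92742$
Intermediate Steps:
$G{\left(O \right)} = 2 O$
$\frac{-487043 + G{\left(-374 \right)}}{-481711 - 44256} = \frac{-487043 + 2 \left(-374\right)}{-481711 - 44256} = \frac{-487043 - 748}{-525967} = \left(-487791\right) \left(- \frac{1}{525967}\right) = \frac{487791}{525967}$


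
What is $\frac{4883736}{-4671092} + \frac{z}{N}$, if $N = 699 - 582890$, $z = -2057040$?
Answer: $\frac{1691338985526}{679866930643} \approx 2.4878$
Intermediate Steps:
$N = -582191$ ($N = 699 - 582890 = -582191$)
$\frac{4883736}{-4671092} + \frac{z}{N} = \frac{4883736}{-4671092} - \frac{2057040}{-582191} = 4883736 \left(- \frac{1}{4671092}\right) - - \frac{2057040}{582191} = - \frac{1220934}{1167773} + \frac{2057040}{582191} = \frac{1691338985526}{679866930643}$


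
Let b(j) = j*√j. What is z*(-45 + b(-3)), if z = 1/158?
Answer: -45/158 - 3*I*√3/158 ≈ -0.28481 - 0.032887*I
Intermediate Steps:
b(j) = j^(3/2)
z = 1/158 ≈ 0.0063291
z*(-45 + b(-3)) = (-45 + (-3)^(3/2))/158 = (-45 - 3*I*√3)/158 = -45/158 - 3*I*√3/158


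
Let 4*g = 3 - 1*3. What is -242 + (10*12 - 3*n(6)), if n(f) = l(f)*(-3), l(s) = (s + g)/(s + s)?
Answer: -235/2 ≈ -117.50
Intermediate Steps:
g = 0 (g = (3 - 1*3)/4 = (3 - 3)/4 = (¼)*0 = 0)
l(s) = ½ (l(s) = (s + 0)/(s + s) = s/((2*s)) = s*(1/(2*s)) = ½)
n(f) = -3/2 (n(f) = (½)*(-3) = -3/2)
-242 + (10*12 - 3*n(6)) = -242 + (10*12 - 3*(-3/2)) = -242 + (120 + 9/2) = -242 + 249/2 = -235/2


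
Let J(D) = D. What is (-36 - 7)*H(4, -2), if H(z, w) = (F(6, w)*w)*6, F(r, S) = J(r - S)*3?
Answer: 12384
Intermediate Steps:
F(r, S) = -3*S + 3*r (F(r, S) = (r - S)*3 = -3*S + 3*r)
H(z, w) = 6*w*(18 - 3*w) (H(z, w) = ((-3*w + 3*6)*w)*6 = ((-3*w + 18)*w)*6 = ((18 - 3*w)*w)*6 = (w*(18 - 3*w))*6 = 6*w*(18 - 3*w))
(-36 - 7)*H(4, -2) = (-36 - 7)*(18*(-2)*(6 - 1*(-2))) = -774*(-2)*(6 + 2) = -774*(-2)*8 = -43*(-288) = 12384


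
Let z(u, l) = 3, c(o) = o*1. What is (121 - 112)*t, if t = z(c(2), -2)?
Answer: 27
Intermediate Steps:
c(o) = o
t = 3
(121 - 112)*t = (121 - 112)*3 = 9*3 = 27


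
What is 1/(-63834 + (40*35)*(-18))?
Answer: -1/89034 ≈ -1.1232e-5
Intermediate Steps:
1/(-63834 + (40*35)*(-18)) = 1/(-63834 + 1400*(-18)) = 1/(-63834 - 25200) = 1/(-89034) = -1/89034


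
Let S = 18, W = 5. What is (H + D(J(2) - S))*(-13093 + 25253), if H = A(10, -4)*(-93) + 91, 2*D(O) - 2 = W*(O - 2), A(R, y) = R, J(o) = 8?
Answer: -10554880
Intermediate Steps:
D(O) = -4 + 5*O/2 (D(O) = 1 + (5*(O - 2))/2 = 1 + (5*(-2 + O))/2 = 1 + (-10 + 5*O)/2 = 1 + (-5 + 5*O/2) = -4 + 5*O/2)
H = -839 (H = 10*(-93) + 91 = -930 + 91 = -839)
(H + D(J(2) - S))*(-13093 + 25253) = (-839 + (-4 + 5*(8 - 1*18)/2))*(-13093 + 25253) = (-839 + (-4 + 5*(8 - 18)/2))*12160 = (-839 + (-4 + (5/2)*(-10)))*12160 = (-839 + (-4 - 25))*12160 = (-839 - 29)*12160 = -868*12160 = -10554880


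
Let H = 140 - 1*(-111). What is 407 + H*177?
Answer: 44834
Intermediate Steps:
H = 251 (H = 140 + 111 = 251)
407 + H*177 = 407 + 251*177 = 407 + 44427 = 44834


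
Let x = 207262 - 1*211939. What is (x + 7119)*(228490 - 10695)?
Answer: 531855390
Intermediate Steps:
x = -4677 (x = 207262 - 211939 = -4677)
(x + 7119)*(228490 - 10695) = (-4677 + 7119)*(228490 - 10695) = 2442*217795 = 531855390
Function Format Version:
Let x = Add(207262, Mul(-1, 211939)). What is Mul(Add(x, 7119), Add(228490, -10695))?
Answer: 531855390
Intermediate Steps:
x = -4677 (x = Add(207262, -211939) = -4677)
Mul(Add(x, 7119), Add(228490, -10695)) = Mul(Add(-4677, 7119), Add(228490, -10695)) = Mul(2442, 217795) = 531855390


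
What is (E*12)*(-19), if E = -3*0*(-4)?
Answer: 0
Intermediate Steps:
E = 0 (E = 0*(-4) = 0)
(E*12)*(-19) = (0*12)*(-19) = 0*(-19) = 0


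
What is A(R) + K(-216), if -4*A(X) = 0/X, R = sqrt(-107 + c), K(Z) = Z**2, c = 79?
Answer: 46656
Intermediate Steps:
R = 2*I*sqrt(7) (R = sqrt(-107 + 79) = sqrt(-28) = 2*I*sqrt(7) ≈ 5.2915*I)
A(X) = 0 (A(X) = -0/X = -1/4*0 = 0)
A(R) + K(-216) = 0 + (-216)**2 = 0 + 46656 = 46656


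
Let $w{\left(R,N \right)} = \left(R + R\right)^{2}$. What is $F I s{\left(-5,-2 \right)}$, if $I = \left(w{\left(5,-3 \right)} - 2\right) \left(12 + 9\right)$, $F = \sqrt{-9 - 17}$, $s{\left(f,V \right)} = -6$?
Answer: $- 12348 i \sqrt{26} \approx - 62963.0 i$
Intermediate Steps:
$w{\left(R,N \right)} = 4 R^{2}$ ($w{\left(R,N \right)} = \left(2 R\right)^{2} = 4 R^{2}$)
$F = i \sqrt{26}$ ($F = \sqrt{-26} = i \sqrt{26} \approx 5.099 i$)
$I = 2058$ ($I = \left(4 \cdot 5^{2} - 2\right) \left(12 + 9\right) = \left(4 \cdot 25 - 2\right) 21 = \left(100 - 2\right) 21 = 98 \cdot 21 = 2058$)
$F I s{\left(-5,-2 \right)} = i \sqrt{26} \cdot 2058 \left(-6\right) = 2058 i \sqrt{26} \left(-6\right) = - 12348 i \sqrt{26}$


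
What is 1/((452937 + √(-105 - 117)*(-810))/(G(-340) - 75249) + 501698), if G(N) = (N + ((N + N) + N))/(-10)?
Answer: 2830527415824881/1420052875172934444169 - 60841530*I*√222/1420052875172934444169 ≈ 1.9933e-6 - 6.3837e-13*I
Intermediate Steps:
G(N) = -2*N/5 (G(N) = -(N + (2*N + N))/10 = -(N + 3*N)/10 = -2*N/5)
1/((452937 + √(-105 - 117)*(-810))/(G(-340) - 75249) + 501698) = 1/((452937 + √(-105 - 117)*(-810))/(-⅖*(-340) - 75249) + 501698) = 1/((452937 + √(-222)*(-810))/(136 - 75249) + 501698) = 1/((452937 + (I*√222)*(-810))/(-75113) + 501698) = 1/((452937 - 810*I*√222)*(-1/75113) + 501698) = 1/((-452937/75113 + 810*I*√222/75113) + 501698) = 1/(37683588937/75113 + 810*I*√222/75113)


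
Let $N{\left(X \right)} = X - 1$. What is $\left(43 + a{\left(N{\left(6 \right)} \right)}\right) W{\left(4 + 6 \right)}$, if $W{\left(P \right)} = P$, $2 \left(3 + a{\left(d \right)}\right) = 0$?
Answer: $400$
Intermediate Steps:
$N{\left(X \right)} = -1 + X$ ($N{\left(X \right)} = X - 1 = -1 + X$)
$a{\left(d \right)} = -3$ ($a{\left(d \right)} = -3 + \frac{1}{2} \cdot 0 = -3 + 0 = -3$)
$\left(43 + a{\left(N{\left(6 \right)} \right)}\right) W{\left(4 + 6 \right)} = \left(43 - 3\right) \left(4 + 6\right) = 40 \cdot 10 = 400$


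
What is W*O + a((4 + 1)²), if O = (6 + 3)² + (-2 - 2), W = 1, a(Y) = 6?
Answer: 83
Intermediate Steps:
O = 77 (O = 9² - 4 = 81 - 4 = 77)
W*O + a((4 + 1)²) = 1*77 + 6 = 77 + 6 = 83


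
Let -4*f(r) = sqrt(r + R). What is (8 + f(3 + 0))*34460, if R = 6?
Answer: 249835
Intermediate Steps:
f(r) = -sqrt(6 + r)/4 (f(r) = -sqrt(r + 6)/4 = -sqrt(6 + r)/4)
(8 + f(3 + 0))*34460 = (8 - sqrt(6 + (3 + 0))/4)*34460 = (8 - sqrt(6 + 3)/4)*34460 = (8 - sqrt(9)/4)*34460 = (8 - 1/4*3)*34460 = (8 - 3/4)*34460 = (29/4)*34460 = 249835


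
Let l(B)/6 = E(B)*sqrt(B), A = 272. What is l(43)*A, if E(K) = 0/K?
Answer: 0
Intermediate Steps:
E(K) = 0
l(B) = 0 (l(B) = 6*(0*sqrt(B)) = 6*0 = 0)
l(43)*A = 0*272 = 0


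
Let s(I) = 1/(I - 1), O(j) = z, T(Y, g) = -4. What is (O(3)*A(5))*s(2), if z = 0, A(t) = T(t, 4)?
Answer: 0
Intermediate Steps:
A(t) = -4
O(j) = 0
s(I) = 1/(-1 + I)
(O(3)*A(5))*s(2) = (0*(-4))/(-1 + 2) = 0/1 = 0*1 = 0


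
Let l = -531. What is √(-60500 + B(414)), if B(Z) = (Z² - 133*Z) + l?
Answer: √55303 ≈ 235.17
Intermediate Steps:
B(Z) = -531 + Z² - 133*Z (B(Z) = (Z² - 133*Z) - 531 = -531 + Z² - 133*Z)
√(-60500 + B(414)) = √(-60500 + (-531 + 414² - 133*414)) = √(-60500 + (-531 + 171396 - 55062)) = √(-60500 + 115803) = √55303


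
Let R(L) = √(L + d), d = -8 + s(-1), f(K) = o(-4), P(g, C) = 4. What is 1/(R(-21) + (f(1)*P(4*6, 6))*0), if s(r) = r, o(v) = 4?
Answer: -I*√30/30 ≈ -0.18257*I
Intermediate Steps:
f(K) = 4
d = -9 (d = -8 - 1 = -9)
R(L) = √(-9 + L) (R(L) = √(L - 9) = √(-9 + L))
1/(R(-21) + (f(1)*P(4*6, 6))*0) = 1/(√(-9 - 21) + (4*4)*0) = 1/(√(-30) + 16*0) = 1/(I*√30 + 0) = 1/(I*√30) = -I*√30/30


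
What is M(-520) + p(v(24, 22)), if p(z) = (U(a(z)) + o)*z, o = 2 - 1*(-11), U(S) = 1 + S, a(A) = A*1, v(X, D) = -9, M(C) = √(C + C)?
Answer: -45 + 4*I*√65 ≈ -45.0 + 32.249*I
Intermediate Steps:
M(C) = √2*√C (M(C) = √(2*C) = √2*√C)
a(A) = A
o = 13 (o = 2 + 11 = 13)
p(z) = z*(14 + z) (p(z) = ((1 + z) + 13)*z = (14 + z)*z = z*(14 + z))
M(-520) + p(v(24, 22)) = √2*√(-520) - 9*(14 - 9) = √2*(2*I*√130) - 9*5 = 4*I*√65 - 45 = -45 + 4*I*√65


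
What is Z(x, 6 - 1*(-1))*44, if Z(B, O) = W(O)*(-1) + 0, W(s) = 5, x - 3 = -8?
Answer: -220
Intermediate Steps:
x = -5 (x = 3 - 8 = -5)
Z(B, O) = -5 (Z(B, O) = 5*(-1) + 0 = -5 + 0 = -5)
Z(x, 6 - 1*(-1))*44 = -5*44 = -220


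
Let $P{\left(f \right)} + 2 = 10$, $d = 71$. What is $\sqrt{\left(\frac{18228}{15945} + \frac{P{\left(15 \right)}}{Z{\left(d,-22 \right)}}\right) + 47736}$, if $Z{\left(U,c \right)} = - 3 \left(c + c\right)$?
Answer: $\frac{\sqrt{1468558982558910}}{175395} \approx 218.49$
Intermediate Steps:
$P{\left(f \right)} = 8$ ($P{\left(f \right)} = -2 + 10 = 8$)
$Z{\left(U,c \right)} = - 6 c$ ($Z{\left(U,c \right)} = - 3 \cdot 2 c = - 6 c$)
$\sqrt{\left(\frac{18228}{15945} + \frac{P{\left(15 \right)}}{Z{\left(d,-22 \right)}}\right) + 47736} = \sqrt{\left(\frac{18228}{15945} + \frac{8}{\left(-6\right) \left(-22\right)}\right) + 47736} = \sqrt{\left(18228 \cdot \frac{1}{15945} + \frac{8}{132}\right) + 47736} = \sqrt{\left(\frac{6076}{5315} + 8 \cdot \frac{1}{132}\right) + 47736} = \sqrt{\left(\frac{6076}{5315} + \frac{2}{33}\right) + 47736} = \sqrt{\frac{211138}{175395} + 47736} = \sqrt{\frac{8372866858}{175395}} = \frac{\sqrt{1468558982558910}}{175395}$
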